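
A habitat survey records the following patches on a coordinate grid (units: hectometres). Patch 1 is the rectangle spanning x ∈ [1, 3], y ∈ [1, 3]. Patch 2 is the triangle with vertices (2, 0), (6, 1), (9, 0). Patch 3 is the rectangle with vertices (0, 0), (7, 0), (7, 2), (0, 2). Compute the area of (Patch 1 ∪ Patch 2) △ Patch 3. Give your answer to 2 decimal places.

|Patch 1 ∪ Patch 2| = 7.5.
|(Patch 1 ∪ Patch 2) ∩ Patch 3| = 4.8333.
|(Patch 1 ∪ Patch 2) △ Patch 3| = 7.5 + 14 − 9.6667 = 11.83.

11.83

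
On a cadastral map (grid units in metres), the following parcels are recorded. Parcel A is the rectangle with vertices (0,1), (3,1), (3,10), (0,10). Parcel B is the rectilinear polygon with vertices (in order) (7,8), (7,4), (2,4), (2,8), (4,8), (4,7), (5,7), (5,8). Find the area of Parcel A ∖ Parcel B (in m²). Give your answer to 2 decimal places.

|Parcel A| = 27, |Parcel A∩Parcel B| = 4.
|Parcel A ∖ Parcel B| = |Parcel A| − |Parcel A∩Parcel B| = 27 − 4 = 23.00.

23.00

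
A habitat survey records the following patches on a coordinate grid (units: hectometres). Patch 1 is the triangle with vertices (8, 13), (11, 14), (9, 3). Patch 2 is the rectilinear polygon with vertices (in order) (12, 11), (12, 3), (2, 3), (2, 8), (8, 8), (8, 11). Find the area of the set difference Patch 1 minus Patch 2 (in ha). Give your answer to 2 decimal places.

6.48

|Patch 1| = 15.5, |Patch 1∩Patch 2| = 9.0182.
|Patch 1 ∖ Patch 2| = |Patch 1| − |Patch 1∩Patch 2| = 15.5 − 9.0182 = 6.48.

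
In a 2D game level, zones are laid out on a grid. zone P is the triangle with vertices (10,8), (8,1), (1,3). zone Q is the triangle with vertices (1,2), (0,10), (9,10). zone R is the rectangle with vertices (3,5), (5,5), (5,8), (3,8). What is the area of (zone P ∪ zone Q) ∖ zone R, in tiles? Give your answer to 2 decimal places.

|zone P ∪ zone Q| = 61.7639.
|(zone P ∪ zone Q) ∩ zone R| = 5.5444.
|(zone P ∪ zone Q) ∖ zone R| = 61.7639 − 5.5444 = 56.22.

56.22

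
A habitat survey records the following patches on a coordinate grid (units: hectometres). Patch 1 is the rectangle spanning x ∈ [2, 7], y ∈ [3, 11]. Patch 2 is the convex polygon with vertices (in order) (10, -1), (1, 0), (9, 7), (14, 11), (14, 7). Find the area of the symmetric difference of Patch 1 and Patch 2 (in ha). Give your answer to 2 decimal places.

|Patch 1| = 40, |Patch 2| = 65.5, |Patch 1∩Patch 2| = 2.8929.
|Patch 1 △ Patch 2| = |Patch 1| + |Patch 2| − 2·|Patch 1∩Patch 2| = 40 + 65.5 − 5.7857 = 99.71.

99.71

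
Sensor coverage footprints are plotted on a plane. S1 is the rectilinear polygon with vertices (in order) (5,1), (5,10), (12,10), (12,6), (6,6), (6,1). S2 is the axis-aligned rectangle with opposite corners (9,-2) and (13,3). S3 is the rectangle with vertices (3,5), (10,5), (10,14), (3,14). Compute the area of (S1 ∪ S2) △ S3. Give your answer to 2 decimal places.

74.00

|S1 ∪ S2| = 53.
|(S1 ∪ S2) ∩ S3| = 21.
|(S1 ∪ S2) △ S3| = 53 + 63 − 42 = 74.00.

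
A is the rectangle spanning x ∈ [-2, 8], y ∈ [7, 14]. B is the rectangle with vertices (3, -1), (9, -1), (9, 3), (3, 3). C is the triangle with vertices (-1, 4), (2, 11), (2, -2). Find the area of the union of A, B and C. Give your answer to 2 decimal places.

By inclusion–exclusion:
Individual areas: |A| = 70, |B| = 24, |C| = 19.5.
|A∩B| = 0 (no overlap).
|A∩C| = 3.4286.
|B∩C| = 0.
|A∩B∩C| = 0.
|A ∪ B ∪ C| = 113.5 − 3.4286 + 0 = 110.07.

110.07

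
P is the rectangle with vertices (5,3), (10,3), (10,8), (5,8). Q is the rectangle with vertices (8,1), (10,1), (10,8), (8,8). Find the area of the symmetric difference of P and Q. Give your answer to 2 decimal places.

19.00

|P∩Q|: x∈[8,10], y∈[3,8] → 2·5 = 10.
|P △ Q| = |P| + |Q| − 2·|P∩Q| = 25 + 14 − 20 = 19.00.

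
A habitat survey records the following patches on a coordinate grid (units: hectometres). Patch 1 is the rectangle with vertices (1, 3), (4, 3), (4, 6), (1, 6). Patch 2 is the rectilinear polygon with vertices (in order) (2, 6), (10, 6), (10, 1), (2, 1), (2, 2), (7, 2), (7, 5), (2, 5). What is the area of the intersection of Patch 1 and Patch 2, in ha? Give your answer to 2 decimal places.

2.00

The intersection is the polygon with vertices (4,5), (2,5), (2,6), (4,6).
By the shoelace formula its area is 2.00.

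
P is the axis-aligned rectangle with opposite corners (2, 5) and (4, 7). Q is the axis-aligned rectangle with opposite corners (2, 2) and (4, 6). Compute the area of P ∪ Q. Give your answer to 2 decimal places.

By inclusion–exclusion:
Individual areas: |P| = 4, |Q| = 8.
|P∩Q|: x∈[2,4], y∈[5,6] → 2·1 = 2.
|P ∪ Q| = 12 − 2 = 10.00.

10.00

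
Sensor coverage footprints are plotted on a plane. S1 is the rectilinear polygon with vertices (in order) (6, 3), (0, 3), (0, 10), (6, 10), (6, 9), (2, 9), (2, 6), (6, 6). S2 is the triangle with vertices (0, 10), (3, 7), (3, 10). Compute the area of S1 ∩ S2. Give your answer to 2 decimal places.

The intersection is the polygon with vertices (3,10), (3,9), (2,9), (2,8), (0,10).
By the shoelace formula its area is 3.00.

3.00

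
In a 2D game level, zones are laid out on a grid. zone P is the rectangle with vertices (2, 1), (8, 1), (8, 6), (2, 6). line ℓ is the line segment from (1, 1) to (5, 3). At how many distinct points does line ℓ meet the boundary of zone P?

1

The segment meets the boundary at (2,1.5).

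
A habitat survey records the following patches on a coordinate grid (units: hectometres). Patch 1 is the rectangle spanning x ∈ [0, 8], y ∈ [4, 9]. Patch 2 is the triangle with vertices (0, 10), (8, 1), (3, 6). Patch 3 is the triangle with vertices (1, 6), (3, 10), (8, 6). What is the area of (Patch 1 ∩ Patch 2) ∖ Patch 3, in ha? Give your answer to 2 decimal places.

1.18

|Patch 1 ∩ Patch 2| = 1.9306.
|(Patch 1 ∩ Patch 2) ∩ Patch 3| = 0.7511.
|(Patch 1 ∩ Patch 2) ∖ Patch 3| = 1.9306 − 0.7511 = 1.18.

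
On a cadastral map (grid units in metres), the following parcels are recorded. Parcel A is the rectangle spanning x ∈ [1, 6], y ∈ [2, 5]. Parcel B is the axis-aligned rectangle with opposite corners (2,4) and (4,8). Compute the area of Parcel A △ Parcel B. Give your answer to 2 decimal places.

|Parcel A∩Parcel B|: x∈[2,4], y∈[4,5] → 2·1 = 2.
|Parcel A △ Parcel B| = |Parcel A| + |Parcel B| − 2·|Parcel A∩Parcel B| = 15 + 8 − 4 = 19.00.

19.00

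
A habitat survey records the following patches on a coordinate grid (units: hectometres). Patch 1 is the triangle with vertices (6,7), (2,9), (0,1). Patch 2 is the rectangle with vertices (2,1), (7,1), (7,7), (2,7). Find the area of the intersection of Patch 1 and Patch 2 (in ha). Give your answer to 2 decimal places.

The intersection is the polygon with vertices (2,3), (2,7), (6,7).
By the shoelace formula its area is 8.00.

8.00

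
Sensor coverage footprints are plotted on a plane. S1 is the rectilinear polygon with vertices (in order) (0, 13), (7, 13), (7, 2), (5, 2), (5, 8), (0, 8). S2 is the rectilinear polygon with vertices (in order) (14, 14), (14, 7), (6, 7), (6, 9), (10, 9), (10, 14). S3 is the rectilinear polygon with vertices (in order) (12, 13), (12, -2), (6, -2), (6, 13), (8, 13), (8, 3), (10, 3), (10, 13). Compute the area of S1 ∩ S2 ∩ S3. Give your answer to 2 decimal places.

The intersection is the polygon with vertices (6,7), (6,9), (7,9), (7,7).
By the shoelace formula its area is 2.00.

2.00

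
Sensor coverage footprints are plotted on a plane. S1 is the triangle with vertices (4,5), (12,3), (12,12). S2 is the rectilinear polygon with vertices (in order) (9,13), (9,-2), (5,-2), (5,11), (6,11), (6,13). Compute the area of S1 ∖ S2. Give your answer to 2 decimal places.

|S1| = 36, |S1∩S2| = 13.5.
|S1 ∖ S2| = |S1| − |S1∩S2| = 36 − 13.5 = 22.50.

22.50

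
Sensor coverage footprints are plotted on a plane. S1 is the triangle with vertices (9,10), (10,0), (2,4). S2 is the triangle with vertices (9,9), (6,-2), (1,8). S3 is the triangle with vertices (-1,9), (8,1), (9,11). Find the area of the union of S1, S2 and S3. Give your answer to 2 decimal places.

72.55

By inclusion–exclusion:
Individual areas: |S1| = 38, |S2| = 42.5, |S3| = 49.
|S1∩S2| = 23.2637.
|S1∩S3| = 22.6138.
|S2∩S3| = 29.6091.
|S1∩S2∩S3| = 18.5353.
|S1 ∪ S2 ∪ S3| = 129.5 − 75.4866 + 18.5353 = 72.55.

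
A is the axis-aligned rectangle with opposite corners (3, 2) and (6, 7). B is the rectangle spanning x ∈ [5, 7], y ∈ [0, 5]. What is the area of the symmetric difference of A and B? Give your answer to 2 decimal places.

|A∩B|: x∈[5,6], y∈[2,5] → 1·3 = 3.
|A △ B| = |A| + |B| − 2·|A∩B| = 15 + 10 − 6 = 19.00.

19.00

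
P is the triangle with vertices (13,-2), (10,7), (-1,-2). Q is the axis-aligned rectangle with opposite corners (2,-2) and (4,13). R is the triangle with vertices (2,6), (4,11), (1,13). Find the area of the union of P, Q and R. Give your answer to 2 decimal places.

By inclusion–exclusion:
Individual areas: |P| = 63, |Q| = 30, |R| = 9.5.
|P∩Q| = 6.5455.
|P∩R| = 0.
|Q∩R| = 6.3333.
|P∩Q∩R| = 0.
|P ∪ Q ∪ R| = 102.5 − 12.8788 + 0 = 89.62.

89.62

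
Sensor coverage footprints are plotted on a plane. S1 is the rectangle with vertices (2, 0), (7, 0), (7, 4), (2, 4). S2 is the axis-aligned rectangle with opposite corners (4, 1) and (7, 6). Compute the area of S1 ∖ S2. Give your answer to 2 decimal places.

|S1∩S2|: x∈[4,7], y∈[1,4] → 3·3 = 9.
|S1| = 20.
|S1 ∖ S2| = |S1| − |S1∩S2| = 20 − 9 = 11.00.

11.00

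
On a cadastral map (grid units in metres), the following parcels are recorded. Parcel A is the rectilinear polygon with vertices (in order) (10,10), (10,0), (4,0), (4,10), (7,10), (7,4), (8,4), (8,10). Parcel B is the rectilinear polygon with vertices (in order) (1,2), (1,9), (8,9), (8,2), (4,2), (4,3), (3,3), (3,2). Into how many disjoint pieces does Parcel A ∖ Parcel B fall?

Parcel A ∖ Parcel B splits into 2 disjoint pieces (area 28, area 3).

2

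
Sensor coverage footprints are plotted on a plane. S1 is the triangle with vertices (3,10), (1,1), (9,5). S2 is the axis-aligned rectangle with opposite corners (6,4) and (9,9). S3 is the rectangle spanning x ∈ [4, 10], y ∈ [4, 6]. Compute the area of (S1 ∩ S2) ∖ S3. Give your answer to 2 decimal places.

1.35

|S1 ∩ S2| = 5.75.
|(S1 ∩ S2) ∩ S3| = 4.4.
|(S1 ∩ S2) ∖ S3| = 5.75 − 4.4 = 1.35.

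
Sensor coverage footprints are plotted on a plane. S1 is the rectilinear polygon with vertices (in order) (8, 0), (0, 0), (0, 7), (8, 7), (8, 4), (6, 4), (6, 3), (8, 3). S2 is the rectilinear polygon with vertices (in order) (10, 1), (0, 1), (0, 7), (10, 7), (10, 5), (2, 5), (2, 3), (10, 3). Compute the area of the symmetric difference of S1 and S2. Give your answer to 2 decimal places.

|S1| = 54, |S2| = 44, |S1∩S2| = 36.
|S1 △ S2| = |S1| + |S2| − 2·|S1∩S2| = 54 + 44 − 72 = 26.00.

26.00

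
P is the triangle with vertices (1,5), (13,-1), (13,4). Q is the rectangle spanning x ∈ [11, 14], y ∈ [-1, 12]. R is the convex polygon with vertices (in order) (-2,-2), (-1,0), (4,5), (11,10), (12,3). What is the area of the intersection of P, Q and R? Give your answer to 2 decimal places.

The intersection is the polygon with vertices (11,4.167), (11.843,4.096), (12,3), (11,2.643).
By the shoelace formula its area is 1.22.

1.22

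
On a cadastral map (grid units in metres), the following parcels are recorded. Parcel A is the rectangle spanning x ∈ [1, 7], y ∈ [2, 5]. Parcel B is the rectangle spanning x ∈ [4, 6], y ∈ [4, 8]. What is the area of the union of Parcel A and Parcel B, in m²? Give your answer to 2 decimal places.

24.00

By inclusion–exclusion:
Individual areas: |Parcel A| = 18, |Parcel B| = 8.
|Parcel A∩Parcel B|: x∈[4,6], y∈[4,5] → 2·1 = 2.
|Parcel A ∪ Parcel B| = 26 − 2 = 24.00.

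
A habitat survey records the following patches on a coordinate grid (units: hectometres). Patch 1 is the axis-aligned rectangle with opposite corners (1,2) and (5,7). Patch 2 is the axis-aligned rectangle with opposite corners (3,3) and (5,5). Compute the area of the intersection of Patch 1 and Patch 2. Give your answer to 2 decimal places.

4.00

|Patch 1∩Patch 2|: x∈[3,5], y∈[3,5] → 2·2 = 4.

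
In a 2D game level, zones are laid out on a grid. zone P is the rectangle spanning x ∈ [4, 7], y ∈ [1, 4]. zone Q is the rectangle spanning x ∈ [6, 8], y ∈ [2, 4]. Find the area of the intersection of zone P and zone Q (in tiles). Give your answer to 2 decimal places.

2.00

|zone P∩zone Q|: x∈[6,7], y∈[2,4] → 1·2 = 2.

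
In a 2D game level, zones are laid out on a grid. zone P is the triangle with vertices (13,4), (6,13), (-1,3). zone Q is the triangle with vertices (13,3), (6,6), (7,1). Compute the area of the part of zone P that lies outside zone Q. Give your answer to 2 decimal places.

60.87

|zone P| = 66.5, |zone P∩zone Q| = 5.6338.
|zone P ∖ zone Q| = |zone P| − |zone P∩zone Q| = 66.5 − 5.6338 = 60.87.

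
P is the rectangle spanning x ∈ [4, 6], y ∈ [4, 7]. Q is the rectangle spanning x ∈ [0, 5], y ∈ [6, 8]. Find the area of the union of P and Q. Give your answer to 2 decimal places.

15.00

By inclusion–exclusion:
Individual areas: |P| = 6, |Q| = 10.
|P∩Q|: x∈[4,5], y∈[6,7] → 1·1 = 1.
|P ∪ Q| = 16 − 1 = 15.00.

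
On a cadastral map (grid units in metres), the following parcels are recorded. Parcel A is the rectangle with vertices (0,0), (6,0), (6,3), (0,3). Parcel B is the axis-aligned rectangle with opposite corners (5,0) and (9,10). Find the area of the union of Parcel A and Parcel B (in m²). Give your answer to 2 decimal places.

55.00

By inclusion–exclusion:
Individual areas: |Parcel A| = 18, |Parcel B| = 40.
|Parcel A∩Parcel B|: x∈[5,6], y∈[0,3] → 1·3 = 3.
|Parcel A ∪ Parcel B| = 58 − 3 = 55.00.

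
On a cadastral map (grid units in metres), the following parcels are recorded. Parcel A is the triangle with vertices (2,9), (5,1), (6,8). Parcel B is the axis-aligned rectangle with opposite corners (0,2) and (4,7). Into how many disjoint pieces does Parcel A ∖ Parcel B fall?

Parcel A ∖ Parcel B is a single connected region.

1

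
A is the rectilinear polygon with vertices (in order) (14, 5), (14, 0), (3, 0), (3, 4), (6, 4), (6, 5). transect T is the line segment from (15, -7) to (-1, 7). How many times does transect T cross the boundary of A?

2

The segment meets the boundary at (3,3.5), (7,0).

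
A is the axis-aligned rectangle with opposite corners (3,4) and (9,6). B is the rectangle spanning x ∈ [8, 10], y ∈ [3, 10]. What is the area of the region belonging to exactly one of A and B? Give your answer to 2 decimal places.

22.00

|A∩B|: x∈[8,9], y∈[4,6] → 1·2 = 2.
|A △ B| = |A| + |B| − 2·|A∩B| = 12 + 14 − 4 = 22.00.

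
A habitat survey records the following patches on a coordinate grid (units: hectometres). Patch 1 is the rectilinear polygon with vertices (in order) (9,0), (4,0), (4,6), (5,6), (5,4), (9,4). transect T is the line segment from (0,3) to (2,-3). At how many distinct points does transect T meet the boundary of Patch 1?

The segment lies entirely outside Patch 1 and never meets its boundary.

0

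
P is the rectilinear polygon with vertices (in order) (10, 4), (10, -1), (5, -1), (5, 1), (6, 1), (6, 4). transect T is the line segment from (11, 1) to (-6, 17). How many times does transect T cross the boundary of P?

2

The segment meets the boundary at (10,1.941), (7.812,4).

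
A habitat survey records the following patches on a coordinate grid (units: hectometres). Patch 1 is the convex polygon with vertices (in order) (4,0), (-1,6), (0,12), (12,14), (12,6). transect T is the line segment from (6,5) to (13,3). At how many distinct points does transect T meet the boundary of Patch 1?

The segment meets the boundary at (9.379,4.034).

1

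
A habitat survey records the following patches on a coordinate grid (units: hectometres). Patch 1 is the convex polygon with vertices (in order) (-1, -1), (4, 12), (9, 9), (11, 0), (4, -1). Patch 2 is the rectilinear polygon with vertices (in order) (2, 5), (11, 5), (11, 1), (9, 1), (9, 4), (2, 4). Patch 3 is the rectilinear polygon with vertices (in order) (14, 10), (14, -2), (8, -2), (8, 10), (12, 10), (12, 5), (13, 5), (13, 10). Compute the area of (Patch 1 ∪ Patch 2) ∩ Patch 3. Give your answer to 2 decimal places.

21.61

The region (Patch 1 ∪ Patch 2) ∩ Patch 3 is the polygon with vertices (9,9), (9.889,5), (11,5), (11,1), (10.778,1), (11,0), (8,-0.429), (8,9.6).
By the shoelace formula its area is 21.61.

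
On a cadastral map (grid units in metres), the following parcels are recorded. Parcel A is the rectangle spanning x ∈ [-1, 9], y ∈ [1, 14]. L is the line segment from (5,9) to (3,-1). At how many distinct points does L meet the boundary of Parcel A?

1

The segment meets the boundary at (3.4,1).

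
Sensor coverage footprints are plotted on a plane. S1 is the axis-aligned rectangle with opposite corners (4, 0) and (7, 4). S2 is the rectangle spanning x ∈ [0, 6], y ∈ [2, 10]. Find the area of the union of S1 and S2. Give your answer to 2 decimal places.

56.00

By inclusion–exclusion:
Individual areas: |S1| = 12, |S2| = 48.
|S1∩S2|: x∈[4,6], y∈[2,4] → 2·2 = 4.
|S1 ∪ S2| = 60 − 4 = 56.00.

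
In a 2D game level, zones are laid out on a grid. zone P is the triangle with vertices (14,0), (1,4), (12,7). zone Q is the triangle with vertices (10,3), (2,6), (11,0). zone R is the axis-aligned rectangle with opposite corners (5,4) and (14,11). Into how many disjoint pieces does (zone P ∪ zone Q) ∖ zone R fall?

1

(zone P ∪ zone Q) ∖ zone R is a single connected region.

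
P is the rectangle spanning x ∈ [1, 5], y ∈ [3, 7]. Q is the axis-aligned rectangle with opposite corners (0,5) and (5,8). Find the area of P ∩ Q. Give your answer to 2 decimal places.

|P∩Q|: x∈[1,5], y∈[5,7] → 4·2 = 8.

8.00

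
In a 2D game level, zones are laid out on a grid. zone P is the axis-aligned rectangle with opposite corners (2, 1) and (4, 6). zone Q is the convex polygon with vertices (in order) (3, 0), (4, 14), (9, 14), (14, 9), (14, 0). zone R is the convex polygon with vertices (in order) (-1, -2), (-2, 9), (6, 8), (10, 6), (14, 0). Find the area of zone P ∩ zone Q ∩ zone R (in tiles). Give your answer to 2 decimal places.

3.75

The intersection is the polygon with vertices (4,1), (3.071,1), (3.429,6), (4,6).
By the shoelace formula its area is 3.75.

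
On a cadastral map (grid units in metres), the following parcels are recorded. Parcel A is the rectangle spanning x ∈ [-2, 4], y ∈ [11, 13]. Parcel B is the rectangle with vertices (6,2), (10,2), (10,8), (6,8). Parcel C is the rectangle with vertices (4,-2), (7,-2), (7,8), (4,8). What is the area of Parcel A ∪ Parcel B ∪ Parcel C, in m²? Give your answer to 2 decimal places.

60.00

By inclusion–exclusion:
Individual areas: |Parcel A| = 12, |Parcel B| = 24, |Parcel C| = 30.
|Parcel A∩Parcel B| = 0 (no overlap).
|Parcel A∩Parcel C| = 0 (no overlap).
|Parcel B∩Parcel C|: x∈[6,7], y∈[2,8] → 1·6 = 6.
|Parcel A∩Parcel B∩Parcel C| = 0.
|Parcel A ∪ Parcel B ∪ Parcel C| = 66 − 6 + 0 = 60.00.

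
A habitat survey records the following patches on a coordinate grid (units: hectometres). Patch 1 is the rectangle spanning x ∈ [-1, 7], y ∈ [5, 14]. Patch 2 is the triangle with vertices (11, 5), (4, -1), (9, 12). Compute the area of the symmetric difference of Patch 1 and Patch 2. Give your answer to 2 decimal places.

101.25

|Patch 1| = 72, |Patch 2| = 30.5, |Patch 1∩Patch 2| = 0.6231.
|Patch 1 △ Patch 2| = |Patch 1| + |Patch 2| − 2·|Patch 1∩Patch 2| = 72 + 30.5 − 1.2462 = 101.25.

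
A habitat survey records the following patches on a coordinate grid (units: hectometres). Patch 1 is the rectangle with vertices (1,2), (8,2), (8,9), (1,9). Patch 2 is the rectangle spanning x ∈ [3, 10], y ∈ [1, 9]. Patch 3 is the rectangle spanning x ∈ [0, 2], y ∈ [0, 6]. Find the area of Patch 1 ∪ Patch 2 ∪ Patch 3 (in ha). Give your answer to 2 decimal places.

78.00

By inclusion–exclusion:
Individual areas: |Patch 1| = 49, |Patch 2| = 56, |Patch 3| = 12.
|Patch 1∩Patch 2|: x∈[3,8], y∈[2,9] → 5·7 = 35.
|Patch 1∩Patch 3|: x∈[1,2], y∈[2,6] → 1·4 = 4.
|Patch 2∩Patch 3| = 0 (no overlap).
|Patch 1∩Patch 2∩Patch 3| = 0.
|Patch 1 ∪ Patch 2 ∪ Patch 3| = 117 − 39 + 0 = 78.00.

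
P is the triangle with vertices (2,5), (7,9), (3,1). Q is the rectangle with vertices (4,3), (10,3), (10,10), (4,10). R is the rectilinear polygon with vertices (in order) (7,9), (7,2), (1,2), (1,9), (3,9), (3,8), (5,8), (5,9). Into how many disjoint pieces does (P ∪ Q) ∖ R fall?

2

(P ∪ Q) ∖ R splits into 2 disjoint pieces (area 25, area 0.375).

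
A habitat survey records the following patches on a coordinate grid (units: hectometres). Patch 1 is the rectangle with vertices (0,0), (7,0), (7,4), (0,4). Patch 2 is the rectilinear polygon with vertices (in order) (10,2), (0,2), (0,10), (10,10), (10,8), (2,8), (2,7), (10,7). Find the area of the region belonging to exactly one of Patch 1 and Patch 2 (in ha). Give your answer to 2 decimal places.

|Patch 1| = 28, |Patch 2| = 72, |Patch 1∩Patch 2| = 14.
|Patch 1 △ Patch 2| = |Patch 1| + |Patch 2| − 2·|Patch 1∩Patch 2| = 28 + 72 − 28 = 72.00.

72.00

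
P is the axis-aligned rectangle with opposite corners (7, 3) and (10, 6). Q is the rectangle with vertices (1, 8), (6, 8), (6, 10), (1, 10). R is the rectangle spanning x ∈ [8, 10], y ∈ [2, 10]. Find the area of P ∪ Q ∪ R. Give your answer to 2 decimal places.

By inclusion–exclusion:
Individual areas: |P| = 9, |Q| = 10, |R| = 16.
|P∩Q| = 0 (no overlap).
|P∩R|: x∈[8,10], y∈[3,6] → 2·3 = 6.
|Q∩R| = 0 (no overlap).
|P∩Q∩R| = 0.
|P ∪ Q ∪ R| = 35 − 6 + 0 = 29.00.

29.00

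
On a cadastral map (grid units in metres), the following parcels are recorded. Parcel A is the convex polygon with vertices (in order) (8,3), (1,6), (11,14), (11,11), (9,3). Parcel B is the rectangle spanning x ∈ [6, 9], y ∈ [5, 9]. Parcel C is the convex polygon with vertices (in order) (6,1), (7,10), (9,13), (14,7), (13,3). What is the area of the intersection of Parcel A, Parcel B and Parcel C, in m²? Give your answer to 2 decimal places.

The intersection is the polygon with vertices (9,9), (9,5), (6.444,5), (6.889,9).
By the shoelace formula its area is 9.33.

9.33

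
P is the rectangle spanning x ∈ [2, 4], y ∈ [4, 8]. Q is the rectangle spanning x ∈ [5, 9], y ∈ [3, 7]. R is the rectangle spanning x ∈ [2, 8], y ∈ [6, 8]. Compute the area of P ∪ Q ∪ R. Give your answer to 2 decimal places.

29.00

By inclusion–exclusion:
Individual areas: |P| = 8, |Q| = 16, |R| = 12.
|P∩Q| = 0 (no overlap).
|P∩R|: x∈[2,4], y∈[6,8] → 2·2 = 4.
|Q∩R|: x∈[5,8], y∈[6,7] → 3·1 = 3.
|P∩Q∩R| = 0.
|P ∪ Q ∪ R| = 36 − 7 + 0 = 29.00.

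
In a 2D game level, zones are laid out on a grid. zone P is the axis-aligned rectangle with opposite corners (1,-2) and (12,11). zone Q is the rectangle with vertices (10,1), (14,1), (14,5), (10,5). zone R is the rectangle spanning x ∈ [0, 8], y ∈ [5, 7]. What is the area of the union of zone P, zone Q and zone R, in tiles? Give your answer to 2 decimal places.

By inclusion–exclusion:
Individual areas: |zone P| = 143, |zone Q| = 16, |zone R| = 16.
|zone P∩zone Q|: x∈[10,12], y∈[1,5] → 2·4 = 8.
|zone P∩zone R|: x∈[1,8], y∈[5,7] → 7·2 = 14.
|zone Q∩zone R| = 0 (no overlap).
|zone P∩zone Q∩zone R| = 0.
|zone P ∪ zone Q ∪ zone R| = 175 − 22 + 0 = 153.00.

153.00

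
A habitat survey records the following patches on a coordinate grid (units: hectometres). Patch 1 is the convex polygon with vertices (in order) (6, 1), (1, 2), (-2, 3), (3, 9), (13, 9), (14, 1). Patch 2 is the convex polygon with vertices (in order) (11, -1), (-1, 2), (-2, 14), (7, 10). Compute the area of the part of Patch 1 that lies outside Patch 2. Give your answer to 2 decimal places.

|Patch 1| = 102, |Patch 1∩Patch 2| = 63.9431.
|Patch 1 ∖ Patch 2| = |Patch 1| − |Patch 1∩Patch 2| = 102 − 63.9431 = 38.06.

38.06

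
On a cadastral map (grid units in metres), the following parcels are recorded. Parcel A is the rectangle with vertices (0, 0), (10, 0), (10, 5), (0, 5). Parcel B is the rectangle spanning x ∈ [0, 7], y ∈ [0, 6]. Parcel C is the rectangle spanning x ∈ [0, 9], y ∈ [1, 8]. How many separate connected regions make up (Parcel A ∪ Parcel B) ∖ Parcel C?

(Parcel A ∪ Parcel B) ∖ Parcel C is a single connected region.

1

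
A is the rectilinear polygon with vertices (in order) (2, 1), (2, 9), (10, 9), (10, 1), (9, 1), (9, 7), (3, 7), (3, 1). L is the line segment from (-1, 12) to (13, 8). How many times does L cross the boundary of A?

2

The segment meets the boundary at (9.5,9), (10,8.857).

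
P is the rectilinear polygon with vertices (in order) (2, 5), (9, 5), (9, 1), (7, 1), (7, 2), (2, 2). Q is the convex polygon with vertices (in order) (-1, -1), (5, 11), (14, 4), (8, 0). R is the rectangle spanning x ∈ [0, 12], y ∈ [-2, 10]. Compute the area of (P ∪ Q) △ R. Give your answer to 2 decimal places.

|P ∪ Q| = 90.
|(P ∪ Q) ∩ R| = 85.2738.
|(P ∪ Q) △ R| = 90 + 144 − 170.5476 = 63.45.

63.45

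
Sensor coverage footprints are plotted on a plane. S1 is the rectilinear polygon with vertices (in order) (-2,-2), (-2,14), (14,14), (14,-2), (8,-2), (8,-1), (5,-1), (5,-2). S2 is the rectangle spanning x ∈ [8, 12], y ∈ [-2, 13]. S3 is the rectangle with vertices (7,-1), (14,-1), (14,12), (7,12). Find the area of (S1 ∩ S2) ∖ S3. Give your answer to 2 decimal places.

|S1 ∩ S2| = 60.
|(S1 ∩ S2) ∩ S3| = 52.
|(S1 ∩ S2) ∖ S3| = 60 − 52 = 8.00.

8.00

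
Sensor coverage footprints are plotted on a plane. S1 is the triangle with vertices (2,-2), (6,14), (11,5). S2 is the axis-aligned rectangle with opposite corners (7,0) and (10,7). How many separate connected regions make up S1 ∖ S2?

S1 ∖ S2 splits into 2 disjoint pieces (area 44.8889, area 1.2889).

2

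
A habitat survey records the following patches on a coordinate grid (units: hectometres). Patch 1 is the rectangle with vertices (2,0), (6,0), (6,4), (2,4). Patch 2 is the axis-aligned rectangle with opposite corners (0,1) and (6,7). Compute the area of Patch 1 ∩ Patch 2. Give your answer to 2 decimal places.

12.00

|Patch 1∩Patch 2|: x∈[2,6], y∈[1,4] → 4·3 = 12.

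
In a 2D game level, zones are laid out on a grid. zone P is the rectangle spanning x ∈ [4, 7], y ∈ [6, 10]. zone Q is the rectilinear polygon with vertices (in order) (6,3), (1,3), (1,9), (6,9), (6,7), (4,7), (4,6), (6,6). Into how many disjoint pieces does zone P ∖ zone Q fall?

1

zone P ∖ zone Q is a single connected region.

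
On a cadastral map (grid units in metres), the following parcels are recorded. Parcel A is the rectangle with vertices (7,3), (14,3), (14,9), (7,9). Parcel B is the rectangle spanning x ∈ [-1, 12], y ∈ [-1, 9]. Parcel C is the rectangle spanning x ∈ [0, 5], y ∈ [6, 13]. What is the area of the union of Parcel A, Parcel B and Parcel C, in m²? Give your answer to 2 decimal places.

162.00

By inclusion–exclusion:
Individual areas: |Parcel A| = 42, |Parcel B| = 130, |Parcel C| = 35.
|Parcel A∩Parcel B|: x∈[7,12], y∈[3,9] → 5·6 = 30.
|Parcel A∩Parcel C| = 0 (no overlap).
|Parcel B∩Parcel C|: x∈[0,5], y∈[6,9] → 5·3 = 15.
|Parcel A∩Parcel B∩Parcel C| = 0.
|Parcel A ∪ Parcel B ∪ Parcel C| = 207 − 45 + 0 = 162.00.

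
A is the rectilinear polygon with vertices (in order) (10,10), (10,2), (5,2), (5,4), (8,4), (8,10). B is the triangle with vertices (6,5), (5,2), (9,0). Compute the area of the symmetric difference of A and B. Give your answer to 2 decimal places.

21.53

|A| = 22, |B| = 7, |A∩B| = 3.7333.
|A △ B| = |A| + |B| − 2·|A∩B| = 22 + 7 − 7.4667 = 21.53.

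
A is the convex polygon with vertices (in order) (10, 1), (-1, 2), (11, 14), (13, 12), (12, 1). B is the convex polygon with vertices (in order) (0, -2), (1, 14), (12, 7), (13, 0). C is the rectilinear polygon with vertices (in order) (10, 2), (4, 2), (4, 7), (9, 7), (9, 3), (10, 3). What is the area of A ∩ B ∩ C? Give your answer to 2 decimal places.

26.00

The intersection is the polygon with vertices (4,2), (4,7), (9,7), (9,3), (10,3), (10,2).
By the shoelace formula its area is 26.00.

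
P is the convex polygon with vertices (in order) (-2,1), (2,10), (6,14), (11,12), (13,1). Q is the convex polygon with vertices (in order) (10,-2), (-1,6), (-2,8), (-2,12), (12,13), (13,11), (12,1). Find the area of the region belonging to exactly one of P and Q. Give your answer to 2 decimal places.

64.16

|P| = 133, |Q| = 153, |P∩Q| = 110.9199.
|P △ Q| = |P| + |Q| − 2·|P∩Q| = 133 + 153 − 221.8399 = 64.16.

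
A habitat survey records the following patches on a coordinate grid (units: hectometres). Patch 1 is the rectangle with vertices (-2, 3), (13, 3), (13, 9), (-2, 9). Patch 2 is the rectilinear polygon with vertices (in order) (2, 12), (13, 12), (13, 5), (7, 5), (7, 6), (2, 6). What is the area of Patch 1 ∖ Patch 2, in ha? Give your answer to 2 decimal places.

|Patch 1| = 90, |Patch 1∩Patch 2| = 39.
|Patch 1 ∖ Patch 2| = |Patch 1| − |Patch 1∩Patch 2| = 90 − 39 = 51.00.

51.00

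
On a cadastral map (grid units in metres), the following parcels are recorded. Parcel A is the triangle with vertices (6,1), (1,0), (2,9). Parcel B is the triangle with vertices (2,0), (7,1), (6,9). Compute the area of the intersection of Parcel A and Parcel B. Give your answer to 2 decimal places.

8.08

The intersection is the polygon with vertices (2.098,0.22), (4.118,4.765), (6,1).
By the shoelace formula its area is 8.08.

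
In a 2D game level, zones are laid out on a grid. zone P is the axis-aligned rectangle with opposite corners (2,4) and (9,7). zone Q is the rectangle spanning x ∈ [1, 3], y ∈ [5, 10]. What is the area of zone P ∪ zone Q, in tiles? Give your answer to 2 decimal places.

29.00

By inclusion–exclusion:
Individual areas: |zone P| = 21, |zone Q| = 10.
|zone P∩zone Q|: x∈[2,3], y∈[5,7] → 1·2 = 2.
|zone P ∪ zone Q| = 31 − 2 = 29.00.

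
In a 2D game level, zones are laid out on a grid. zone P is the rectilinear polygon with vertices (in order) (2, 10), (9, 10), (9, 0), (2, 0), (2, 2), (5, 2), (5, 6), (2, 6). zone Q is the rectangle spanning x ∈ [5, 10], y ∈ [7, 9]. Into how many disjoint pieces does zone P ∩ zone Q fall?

zone P ∩ zone Q is a single connected region.

1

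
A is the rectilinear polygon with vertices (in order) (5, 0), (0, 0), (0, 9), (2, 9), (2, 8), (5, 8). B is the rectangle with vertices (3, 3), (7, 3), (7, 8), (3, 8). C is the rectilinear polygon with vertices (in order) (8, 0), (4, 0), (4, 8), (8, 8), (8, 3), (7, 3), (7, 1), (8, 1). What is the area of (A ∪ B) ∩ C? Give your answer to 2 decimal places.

The region (A ∪ B) ∩ C is the polygon with vertices (5,8), (7,8), (7,3), (5,3), (5,0), (4,0), (4,8).
By the shoelace formula its area is 18.00.

18.00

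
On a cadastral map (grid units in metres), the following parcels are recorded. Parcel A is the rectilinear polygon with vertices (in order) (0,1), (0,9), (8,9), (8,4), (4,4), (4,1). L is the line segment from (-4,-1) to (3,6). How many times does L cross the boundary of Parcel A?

The segment meets the boundary at (0,3).

1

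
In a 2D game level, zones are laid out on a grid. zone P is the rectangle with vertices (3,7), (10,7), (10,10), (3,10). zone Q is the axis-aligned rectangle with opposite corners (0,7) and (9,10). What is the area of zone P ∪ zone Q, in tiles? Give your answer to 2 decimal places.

30.00

By inclusion–exclusion:
Individual areas: |zone P| = 21, |zone Q| = 27.
|zone P∩zone Q|: x∈[3,9], y∈[7,10] → 6·3 = 18.
|zone P ∪ zone Q| = 48 − 18 = 30.00.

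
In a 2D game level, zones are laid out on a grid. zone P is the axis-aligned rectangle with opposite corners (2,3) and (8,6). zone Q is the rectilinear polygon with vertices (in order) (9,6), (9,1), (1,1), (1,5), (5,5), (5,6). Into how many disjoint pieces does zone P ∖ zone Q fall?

1

zone P ∖ zone Q is a single connected region.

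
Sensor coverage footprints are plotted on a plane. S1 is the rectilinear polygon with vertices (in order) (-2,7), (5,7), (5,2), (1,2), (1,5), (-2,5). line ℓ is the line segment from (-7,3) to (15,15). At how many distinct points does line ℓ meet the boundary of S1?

The segment meets the boundary at (0.333,7), (-2,5.727).

2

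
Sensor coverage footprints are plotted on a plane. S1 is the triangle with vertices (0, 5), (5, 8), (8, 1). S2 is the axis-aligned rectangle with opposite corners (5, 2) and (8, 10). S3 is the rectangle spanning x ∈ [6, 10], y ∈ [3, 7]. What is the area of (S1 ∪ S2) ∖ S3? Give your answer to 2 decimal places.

30.54

|S1 ∪ S2| = 38.5357.
|(S1 ∪ S2) ∩ S3| = 8.
|(S1 ∪ S2) ∖ S3| = 38.5357 − 8 = 30.54.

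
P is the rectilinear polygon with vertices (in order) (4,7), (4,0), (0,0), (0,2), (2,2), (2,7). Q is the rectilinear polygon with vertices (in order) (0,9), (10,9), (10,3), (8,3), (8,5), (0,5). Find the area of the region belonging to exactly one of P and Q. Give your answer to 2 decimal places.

54.00

|P| = 18, |Q| = 44, |P∩Q| = 4.
|P △ Q| = |P| + |Q| − 2·|P∩Q| = 18 + 44 − 8 = 54.00.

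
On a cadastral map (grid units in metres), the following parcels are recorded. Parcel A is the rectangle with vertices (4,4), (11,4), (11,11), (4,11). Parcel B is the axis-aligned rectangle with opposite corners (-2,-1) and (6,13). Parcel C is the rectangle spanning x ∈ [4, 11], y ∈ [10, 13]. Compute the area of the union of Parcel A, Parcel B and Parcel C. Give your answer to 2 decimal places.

157.00

By inclusion–exclusion:
Individual areas: |Parcel A| = 49, |Parcel B| = 112, |Parcel C| = 21.
|Parcel A∩Parcel B|: x∈[4,6], y∈[4,11] → 2·7 = 14.
|Parcel A∩Parcel C|: x∈[4,11], y∈[10,11] → 7·1 = 7.
|Parcel B∩Parcel C|: x∈[4,6], y∈[10,13] → 2·3 = 6.
|Parcel A∩Parcel B∩Parcel C| = 2.
|Parcel A ∪ Parcel B ∪ Parcel C| = 182 − 27 + 2 = 157.00.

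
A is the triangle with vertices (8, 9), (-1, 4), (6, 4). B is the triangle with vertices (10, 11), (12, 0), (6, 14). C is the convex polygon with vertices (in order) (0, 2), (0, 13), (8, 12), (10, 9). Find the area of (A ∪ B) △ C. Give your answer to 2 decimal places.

|A ∪ B| = 36.5.
|(A ∪ B) ∩ C| = 17.9355.
|(A ∪ B) △ C| = 36.5 + 66 − 35.8709 = 66.63.

66.63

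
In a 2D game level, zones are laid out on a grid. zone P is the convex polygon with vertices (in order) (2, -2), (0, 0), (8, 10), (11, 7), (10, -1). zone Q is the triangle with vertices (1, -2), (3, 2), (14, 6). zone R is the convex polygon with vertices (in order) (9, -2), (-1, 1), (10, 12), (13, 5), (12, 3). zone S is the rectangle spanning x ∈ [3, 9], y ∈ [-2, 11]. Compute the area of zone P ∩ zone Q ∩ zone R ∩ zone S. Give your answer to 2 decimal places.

11.91

The intersection is the polygon with vertices (9,4.182), (9,2.923), (3.622,-0.387), (3,-0.2), (3,2).
By the shoelace formula its area is 11.91.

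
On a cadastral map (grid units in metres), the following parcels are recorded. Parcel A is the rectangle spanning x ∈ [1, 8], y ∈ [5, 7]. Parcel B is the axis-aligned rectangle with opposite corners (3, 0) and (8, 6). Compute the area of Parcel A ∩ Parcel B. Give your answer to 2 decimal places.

|Parcel A∩Parcel B|: x∈[3,8], y∈[5,6] → 5·1 = 5.

5.00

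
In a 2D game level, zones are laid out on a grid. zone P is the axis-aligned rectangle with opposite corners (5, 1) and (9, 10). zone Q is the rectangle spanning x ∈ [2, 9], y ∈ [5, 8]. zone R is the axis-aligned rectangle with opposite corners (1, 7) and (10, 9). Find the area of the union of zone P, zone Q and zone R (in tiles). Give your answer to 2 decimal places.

By inclusion–exclusion:
Individual areas: |zone P| = 36, |zone Q| = 21, |zone R| = 18.
|zone P∩zone Q|: x∈[5,9], y∈[5,8] → 4·3 = 12.
|zone P∩zone R|: x∈[5,9], y∈[7,9] → 4·2 = 8.
|zone Q∩zone R|: x∈[2,9], y∈[7,8] → 7·1 = 7.
|zone P∩zone Q∩zone R| = 4.
|zone P ∪ zone Q ∪ zone R| = 75 − 27 + 4 = 52.00.

52.00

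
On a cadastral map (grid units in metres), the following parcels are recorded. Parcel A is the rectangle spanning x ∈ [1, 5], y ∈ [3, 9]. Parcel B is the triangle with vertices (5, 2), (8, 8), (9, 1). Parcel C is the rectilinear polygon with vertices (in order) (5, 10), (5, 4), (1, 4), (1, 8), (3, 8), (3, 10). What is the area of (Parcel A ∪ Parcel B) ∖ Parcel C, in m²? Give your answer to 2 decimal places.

19.50

|Parcel A ∪ Parcel B| = 37.5.
|(Parcel A ∪ Parcel B) ∩ Parcel C| = 18.
|(Parcel A ∪ Parcel B) ∖ Parcel C| = 37.5 − 18 = 19.50.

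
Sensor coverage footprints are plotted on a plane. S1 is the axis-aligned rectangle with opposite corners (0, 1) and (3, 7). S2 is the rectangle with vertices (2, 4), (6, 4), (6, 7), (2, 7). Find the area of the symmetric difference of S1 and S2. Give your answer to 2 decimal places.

|S1∩S2|: x∈[2,3], y∈[4,7] → 1·3 = 3.
|S1 △ S2| = |S1| + |S2| − 2·|S1∩S2| = 18 + 12 − 6 = 24.00.

24.00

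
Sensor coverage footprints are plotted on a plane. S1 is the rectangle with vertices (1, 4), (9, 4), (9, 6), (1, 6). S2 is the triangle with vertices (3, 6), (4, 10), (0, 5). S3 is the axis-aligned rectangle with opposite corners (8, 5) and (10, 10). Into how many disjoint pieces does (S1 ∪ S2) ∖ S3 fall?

1

(S1 ∪ S2) ∖ S3 is a single connected region.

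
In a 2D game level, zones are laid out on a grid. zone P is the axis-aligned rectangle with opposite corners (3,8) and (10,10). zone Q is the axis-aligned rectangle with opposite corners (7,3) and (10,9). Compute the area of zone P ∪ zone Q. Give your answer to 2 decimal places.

29.00

By inclusion–exclusion:
Individual areas: |zone P| = 14, |zone Q| = 18.
|zone P∩zone Q|: x∈[7,10], y∈[8,9] → 3·1 = 3.
|zone P ∪ zone Q| = 32 − 3 = 29.00.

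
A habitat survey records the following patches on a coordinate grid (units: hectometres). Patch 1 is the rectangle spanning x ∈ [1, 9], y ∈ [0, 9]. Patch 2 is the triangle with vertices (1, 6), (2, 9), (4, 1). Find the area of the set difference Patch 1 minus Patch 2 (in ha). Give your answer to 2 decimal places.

65.00

|Patch 1| = 72, |Patch 1∩Patch 2| = 7.
|Patch 1 ∖ Patch 2| = |Patch 1| − |Patch 1∩Patch 2| = 72 − 7 = 65.00.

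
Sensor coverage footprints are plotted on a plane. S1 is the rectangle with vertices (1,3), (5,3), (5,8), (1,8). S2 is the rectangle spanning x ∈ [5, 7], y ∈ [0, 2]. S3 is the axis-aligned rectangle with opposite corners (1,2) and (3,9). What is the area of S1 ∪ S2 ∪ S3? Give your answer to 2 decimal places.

By inclusion–exclusion:
Individual areas: |S1| = 20, |S2| = 4, |S3| = 14.
|S1∩S2| = 0 (no overlap).
|S1∩S3|: x∈[1,3], y∈[3,8] → 2·5 = 10.
|S2∩S3| = 0 (no overlap).
|S1∩S2∩S3| = 0.
|S1 ∪ S2 ∪ S3| = 38 − 10 + 0 = 28.00.

28.00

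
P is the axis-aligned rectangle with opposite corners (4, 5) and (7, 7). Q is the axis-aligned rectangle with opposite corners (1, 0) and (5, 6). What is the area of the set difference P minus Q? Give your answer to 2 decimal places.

5.00

|P∩Q|: x∈[4,5], y∈[5,6] → 1·1 = 1.
|P| = 6.
|P ∖ Q| = |P| − |P∩Q| = 6 − 1 = 5.00.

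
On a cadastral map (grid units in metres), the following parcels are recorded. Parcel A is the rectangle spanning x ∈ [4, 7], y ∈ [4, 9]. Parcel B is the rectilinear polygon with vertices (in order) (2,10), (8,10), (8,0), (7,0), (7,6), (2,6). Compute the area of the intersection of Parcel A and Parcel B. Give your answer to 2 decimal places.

9.00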